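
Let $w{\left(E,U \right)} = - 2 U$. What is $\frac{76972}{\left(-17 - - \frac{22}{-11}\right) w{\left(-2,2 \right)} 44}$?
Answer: $\frac{19243}{836} \approx 23.018$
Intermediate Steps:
$\frac{76972}{\left(-17 - - \frac{22}{-11}\right) w{\left(-2,2 \right)} 44} = \frac{76972}{\left(-17 - - \frac{22}{-11}\right) \left(\left(-2\right) 2\right) 44} = \frac{76972}{\left(-17 - \left(-22\right) \left(- \frac{1}{11}\right)\right) \left(-4\right) 44} = \frac{76972}{\left(-17 - 2\right) \left(-4\right) 44} = \frac{76972}{\left(-19\right) \left(-4\right) 44} = \frac{76972}{76 \cdot 44} = \frac{76972}{3344} = 76972 \cdot \frac{1}{3344} = \frac{19243}{836}$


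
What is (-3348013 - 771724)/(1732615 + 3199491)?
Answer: -4119737/4932106 ≈ -0.83529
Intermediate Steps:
(-3348013 - 771724)/(1732615 + 3199491) = -4119737/4932106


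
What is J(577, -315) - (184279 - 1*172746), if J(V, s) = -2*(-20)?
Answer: -11493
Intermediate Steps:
J(V, s) = 40
J(577, -315) - (184279 - 1*172746) = 40 - (184279 - 1*172746) = 40 - (184279 - 172746) = 40 - 1*11533 = 40 - 11533 = -11493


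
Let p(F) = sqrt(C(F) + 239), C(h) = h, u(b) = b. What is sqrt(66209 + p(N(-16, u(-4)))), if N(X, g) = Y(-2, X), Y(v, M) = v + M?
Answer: sqrt(66209 + sqrt(221)) ≈ 257.34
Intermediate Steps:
Y(v, M) = M + v
N(X, g) = -2 + X (N(X, g) = X - 2 = -2 + X)
p(F) = sqrt(239 + F) (p(F) = sqrt(F + 239) = sqrt(239 + F))
sqrt(66209 + p(N(-16, u(-4)))) = sqrt(66209 + sqrt(239 + (-2 - 16))) = sqrt(66209 + sqrt(239 - 18)) = sqrt(66209 + sqrt(221))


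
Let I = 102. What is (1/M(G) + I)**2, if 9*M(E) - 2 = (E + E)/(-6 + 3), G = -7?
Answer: 4272489/400 ≈ 10681.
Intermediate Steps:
M(E) = 2/9 - 2*E/27 (M(E) = 2/9 + ((E + E)/(-6 + 3))/9 = 2/9 + ((2*E)/(-3))/9 = 2/9 + ((2*E)*(-1/3))/9 = 2/9 + (-2*E/3)/9 = 2/9 - 2*E/27)
(1/M(G) + I)**2 = (1/(2/9 - 2/27*(-7)) + 102)**2 = (1/(2/9 + 14/27) + 102)**2 = (1/(20/27) + 102)**2 = (27/20 + 102)**2 = (2067/20)**2 = 4272489/400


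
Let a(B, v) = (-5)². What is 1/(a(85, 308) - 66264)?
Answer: -1/66239 ≈ -1.5097e-5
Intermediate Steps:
a(B, v) = 25
1/(a(85, 308) - 66264) = 1/(25 - 66264) = 1/(-66239) = -1/66239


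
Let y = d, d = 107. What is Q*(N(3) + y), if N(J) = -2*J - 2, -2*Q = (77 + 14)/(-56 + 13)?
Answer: 9009/86 ≈ 104.76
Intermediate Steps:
Q = 91/86 (Q = -(77 + 14)/(2*(-56 + 13)) = -91/(2*(-43)) = -91*(-1)/(2*43) = -1/2*(-91/43) = 91/86 ≈ 1.0581)
y = 107
N(J) = -2 - 2*J
Q*(N(3) + y) = 91*((-2 - 2*3) + 107)/86 = 91*((-2 - 6) + 107)/86 = 91*(-8 + 107)/86 = (91/86)*99 = 9009/86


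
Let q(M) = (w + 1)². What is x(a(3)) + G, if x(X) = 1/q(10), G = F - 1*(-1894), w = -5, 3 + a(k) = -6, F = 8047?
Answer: 159057/16 ≈ 9941.1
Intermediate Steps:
a(k) = -9 (a(k) = -3 - 6 = -9)
G = 9941 (G = 8047 - 1*(-1894) = 8047 + 1894 = 9941)
q(M) = 16 (q(M) = (-5 + 1)² = (-4)² = 16)
x(X) = 1/16
x(a(3)) + G = 1/16 + 9941 = 159057/16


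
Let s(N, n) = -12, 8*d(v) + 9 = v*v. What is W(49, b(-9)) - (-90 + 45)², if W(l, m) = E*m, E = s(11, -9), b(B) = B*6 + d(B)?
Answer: -1485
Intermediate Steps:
d(v) = -9/8 + v²/8 (d(v) = -9/8 + (v*v)/8 = -9/8 + v²/8)
b(B) = -9/8 + 6*B + B²/8 (b(B) = B*6 + (-9/8 + B²/8) = 6*B + (-9/8 + B²/8) = -9/8 + 6*B + B²/8)
E = -12
W(l, m) = -12*m
W(49, b(-9)) - (-90 + 45)² = -12*(-9/8 + 6*(-9) + (⅛)*(-9)²) - (-90 + 45)² = -12*(-9/8 - 54 + (⅛)*81) - 1*(-45)² = -12*(-9/8 - 54 + 81/8) - 1*2025 = -12*(-45) - 2025 = 540 - 2025 = -1485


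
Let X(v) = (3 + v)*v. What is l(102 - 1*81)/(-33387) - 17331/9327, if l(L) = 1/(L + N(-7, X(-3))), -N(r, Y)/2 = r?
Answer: -6750687574/3633006405 ≈ -1.8582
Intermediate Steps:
X(v) = v*(3 + v)
N(r, Y) = -2*r
l(L) = 1/(14 + L) (l(L) = 1/(L - 2*(-7)) = 1/(L + 14) = 1/(14 + L))
l(102 - 1*81)/(-33387) - 17331/9327 = 1/((14 + (102 - 1*81))*(-33387)) - 17331/9327 = -1/33387/(14 + (102 - 81)) - 17331*1/9327 = -1/33387/(14 + 21) - 5777/3109 = -1/33387/35 - 5777/3109 = (1/35)*(-1/33387) - 5777/3109 = -1/1168545 - 5777/3109 = -6750687574/3633006405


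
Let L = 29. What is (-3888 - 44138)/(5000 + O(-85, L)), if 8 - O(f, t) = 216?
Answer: -24013/2396 ≈ -10.022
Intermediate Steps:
O(f, t) = -208 (O(f, t) = 8 - 1*216 = 8 - 216 = -208)
(-3888 - 44138)/(5000 + O(-85, L)) = (-3888 - 44138)/(5000 - 208) = -48026/4792 = -48026*1/4792 = -24013/2396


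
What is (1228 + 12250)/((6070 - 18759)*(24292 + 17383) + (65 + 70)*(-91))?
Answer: -6739/264413180 ≈ -2.5487e-5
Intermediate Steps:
(1228 + 12250)/((6070 - 18759)*(24292 + 17383) + (65 + 70)*(-91)) = 13478/(-12689*41675 + 135*(-91)) = 13478/(-528814075 - 12285) = 13478/(-528826360) = 13478*(-1/528826360) = -6739/264413180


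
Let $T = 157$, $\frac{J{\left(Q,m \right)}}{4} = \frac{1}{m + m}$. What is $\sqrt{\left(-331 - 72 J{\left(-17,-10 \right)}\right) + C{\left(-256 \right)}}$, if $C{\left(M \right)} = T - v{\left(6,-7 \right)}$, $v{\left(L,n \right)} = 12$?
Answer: $\frac{i \sqrt{4290}}{5} \approx 13.1 i$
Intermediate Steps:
$J{\left(Q,m \right)} = \frac{2}{m}$ ($J{\left(Q,m \right)} = \frac{4}{m + m} = \frac{4}{2 m} = 4 \frac{1}{2 m} = \frac{2}{m}$)
$C{\left(M \right)} = 145$ ($C{\left(M \right)} = 157 - 12 = 145$)
$\sqrt{\left(-331 - 72 J{\left(-17,-10 \right)}\right) + C{\left(-256 \right)}} = \sqrt{\left(-331 - 72 \frac{2}{-10}\right) + 145} = \sqrt{\left(-331 - 72 \cdot 2 \left(- \frac{1}{10}\right)\right) + 145} = \sqrt{\left(-331 - - \frac{72}{5}\right) + 145} = \sqrt{\left(-331 + \frac{72}{5}\right) + 145} = \sqrt{- \frac{1583}{5} + 145} = \sqrt{- \frac{858}{5}} = \frac{i \sqrt{4290}}{5}$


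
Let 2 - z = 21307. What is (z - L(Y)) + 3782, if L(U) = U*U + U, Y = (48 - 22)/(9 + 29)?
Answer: -6326219/361 ≈ -17524.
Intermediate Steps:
z = -21305 (z = 2 - 1*21307 = 2 - 21307 = -21305)
Y = 13/19 (Y = 26/38 = 26*(1/38) = 13/19 ≈ 0.68421)
L(U) = U + U² (L(U) = U² + U = U + U²)
(z - L(Y)) + 3782 = (-21305 - 13*(1 + 13/19)/19) + 3782 = (-21305 - 13*32/(19*19)) + 3782 = (-21305 - 1*416/361) + 3782 = (-21305 - 416/361) + 3782 = -7691521/361 + 3782 = -6326219/361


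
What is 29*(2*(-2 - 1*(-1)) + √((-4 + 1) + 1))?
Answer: -58 + 29*I*√2 ≈ -58.0 + 41.012*I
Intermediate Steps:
29*(2*(-2 - 1*(-1)) + √((-4 + 1) + 1)) = 29*(2*(-2 + 1) + √(-3 + 1)) = 29*(2*(-1) + √(-2)) = 29*(-2 + I*√2) = -58 + 29*I*√2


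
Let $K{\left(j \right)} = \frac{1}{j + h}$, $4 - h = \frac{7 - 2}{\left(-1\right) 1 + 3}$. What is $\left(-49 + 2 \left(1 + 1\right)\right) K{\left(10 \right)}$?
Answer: $- \frac{90}{23} \approx -3.913$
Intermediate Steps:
$h = \frac{3}{2}$ ($h = 4 - \frac{7 - 2}{\left(-1\right) 1 + 3} = 4 - \frac{5}{-1 + 3} = 4 - \frac{5}{2} = \frac{3}{2} \approx 1.5$)
$K{\left(j \right)} = \frac{1}{\frac{3}{2} + j}$ ($K{\left(j \right)} = \frac{1}{j + \frac{3}{2}} = \frac{1}{\frac{3}{2} + j}$)
$\left(-49 + 2 \left(1 + 1\right)\right) K{\left(10 \right)} = \left(-49 + 2 \left(1 + 1\right)\right) \frac{2}{3 + 2 \cdot 10} = \left(-49 + 2 \cdot 2\right) \frac{2}{3 + 20} = \left(-49 + 4\right) \frac{2}{23} = - 45 \cdot 2 \cdot \frac{1}{23} = \left(-45\right) \frac{2}{23} = - \frac{90}{23}$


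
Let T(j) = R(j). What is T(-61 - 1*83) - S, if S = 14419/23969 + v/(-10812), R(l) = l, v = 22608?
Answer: -3077667859/21596069 ≈ -142.51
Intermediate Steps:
T(j) = j
S = -32166077/21596069 (S = 14419/23969 + 22608/(-10812) = 14419*(1/23969) + 22608*(-1/10812) = 14419/23969 - 1884/901 = -32166077/21596069 ≈ -1.4894)
T(-61 - 1*83) - S = (-61 - 1*83) - 1*(-32166077/21596069) = (-61 - 83) + 32166077/21596069 = -144 + 32166077/21596069 = -3077667859/21596069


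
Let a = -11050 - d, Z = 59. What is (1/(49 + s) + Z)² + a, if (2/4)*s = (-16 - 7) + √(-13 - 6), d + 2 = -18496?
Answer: 8*(16423*√19 + 91486*I)/(12*√19 + 67*I) ≈ 10933.0 - 12.11*I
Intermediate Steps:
d = -18498 (d = -2 - 18496 = -18498)
s = -46 + 2*I*√19 (s = 2*((-16 - 7) + √(-13 - 6)) = 2*(-23 + √(-19)) = 2*(-23 + I*√19) = -46 + 2*I*√19 ≈ -46.0 + 8.7178*I)
a = 7448 (a = -11050 - 1*(-18498) = -11050 + 18498 = 7448)
(1/(49 + s) + Z)² + a = (1/(49 + (-46 + 2*I*√19)) + 59)² + 7448 = (1/(3 + 2*I*√19) + 59)² + 7448 = (59 + 1/(3 + 2*I*√19))² + 7448 = 7448 + (59 + 1/(3 + 2*I*√19))²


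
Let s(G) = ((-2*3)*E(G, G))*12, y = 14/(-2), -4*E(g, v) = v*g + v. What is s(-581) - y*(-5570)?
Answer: 6026650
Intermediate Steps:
E(g, v) = -v/4 - g*v/4 (E(g, v) = -(v*g + v)/4 = -(g*v + v)/4 = -(v + g*v)/4 = -v/4 - g*v/4)
y = -7 (y = 14*(-½) = -7)
s(G) = 18*G*(1 + G) (s(G) = ((-2*3)*(-G*(1 + G)/4))*12 = -(-3)*G*(1 + G)/2*12 = (3*G*(1 + G)/2)*12 = 18*G*(1 + G))
s(-581) - y*(-5570) = 18*(-581)*(1 - 581) - (-7)*(-5570) = 18*(-581)*(-580) - 1*38990 = 6065640 - 38990 = 6026650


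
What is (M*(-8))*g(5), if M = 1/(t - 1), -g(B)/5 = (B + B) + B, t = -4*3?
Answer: -600/13 ≈ -46.154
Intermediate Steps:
t = -12
g(B) = -15*B (g(B) = -5*((B + B) + B) = -5*(2*B + B) = -15*B)
M = -1/13 (M = 1/(-12 - 1) = 1/(-13) = -1/13 ≈ -0.076923)
(M*(-8))*g(5) = (-1/13*(-8))*(-15*5) = (8/13)*(-75) = -600/13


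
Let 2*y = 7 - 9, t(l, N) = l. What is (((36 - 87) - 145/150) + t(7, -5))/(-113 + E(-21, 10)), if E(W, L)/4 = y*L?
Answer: 1349/4590 ≈ 0.29390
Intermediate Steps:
y = -1 (y = (7 - 9)/2 = (½)*(-2) = -1)
E(W, L) = -4*L (E(W, L) = 4*(-L) = -4*L)
(((36 - 87) - 145/150) + t(7, -5))/(-113 + E(-21, 10)) = (((36 - 87) - 145/150) + 7)/(-113 - 4*10) = ((-51 - 145*1/150) + 7)/(-113 - 40) = ((-51 - 29/30) + 7)/(-153) = (-1559/30 + 7)*(-1/153) = -1349/30*(-1/153) = 1349/4590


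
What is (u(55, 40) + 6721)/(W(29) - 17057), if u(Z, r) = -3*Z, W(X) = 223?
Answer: -3278/8417 ≈ -0.38945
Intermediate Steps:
(u(55, 40) + 6721)/(W(29) - 17057) = (-3*55 + 6721)/(223 - 17057) = (-165 + 6721)/(-16834) = 6556*(-1/16834) = -3278/8417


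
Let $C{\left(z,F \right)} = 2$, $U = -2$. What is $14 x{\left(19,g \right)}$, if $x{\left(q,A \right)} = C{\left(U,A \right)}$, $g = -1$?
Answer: $28$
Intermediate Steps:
$x{\left(q,A \right)} = 2$
$14 x{\left(19,g \right)} = 14 \cdot 2 = 28$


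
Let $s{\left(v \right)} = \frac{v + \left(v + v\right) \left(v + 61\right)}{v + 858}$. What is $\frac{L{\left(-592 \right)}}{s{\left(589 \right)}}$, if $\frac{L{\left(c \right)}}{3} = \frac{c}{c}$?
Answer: $\frac{4341}{766289} \approx 0.005665$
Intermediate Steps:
$s{\left(v \right)} = \frac{v + 2 v \left(61 + v\right)}{858 + v}$
$L{\left(c \right)} = 3$ ($L{\left(c \right)} = 3 \frac{c}{c} = 3 \cdot 1 = 3$)
$\frac{L{\left(-592 \right)}}{s{\left(589 \right)}} = \frac{3}{589 \frac{1}{858 + 589} \left(123 + 2 \cdot 589\right)} = \frac{3}{589 \cdot \frac{1}{1447} \left(123 + 1178\right)} = \frac{3}{589 \cdot \frac{1}{1447} \cdot 1301} = \frac{3}{\frac{766289}{1447}} = 3 \cdot \frac{1447}{766289} = \frac{4341}{766289}$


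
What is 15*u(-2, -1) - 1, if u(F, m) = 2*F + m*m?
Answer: -46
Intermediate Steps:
u(F, m) = m² + 2*F (u(F, m) = 2*F + m² = m² + 2*F)
15*u(-2, -1) - 1 = 15*((-1)² + 2*(-2)) - 1 = 15*(1 - 4) - 1 = 15*(-3) - 1 = -45 - 1 = -46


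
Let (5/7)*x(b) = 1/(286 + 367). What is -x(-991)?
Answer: -7/3265 ≈ -0.0021439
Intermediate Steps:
x(b) = 7/3265 (x(b) = 7/(5*(286 + 367)) = (7/5)/653 = (7/5)*(1/653) = 7/3265)
-x(-991) = -1*7/3265 = -7/3265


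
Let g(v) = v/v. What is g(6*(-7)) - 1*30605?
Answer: -30604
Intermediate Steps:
g(v) = 1
g(6*(-7)) - 1*30605 = 1 - 1*30605 = 1 - 30605 = -30604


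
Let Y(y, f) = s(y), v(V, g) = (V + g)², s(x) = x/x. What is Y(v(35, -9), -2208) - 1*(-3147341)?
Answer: 3147342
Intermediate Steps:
s(x) = 1
Y(y, f) = 1
Y(v(35, -9), -2208) - 1*(-3147341) = 1 - 1*(-3147341) = 1 + 3147341 = 3147342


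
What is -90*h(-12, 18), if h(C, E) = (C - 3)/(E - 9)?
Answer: 150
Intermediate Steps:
h(C, E) = (-3 + C)/(-9 + E)
-90*h(-12, 18) = -90*(-3 - 12)/(-9 + 18) = -90*(-15)/9 = -10*(-15) = -90*(-5/3) = 150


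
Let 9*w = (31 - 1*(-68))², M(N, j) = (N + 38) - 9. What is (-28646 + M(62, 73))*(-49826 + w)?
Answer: 1391685035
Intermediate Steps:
M(N, j) = 29 + N (M(N, j) = (38 + N) - 9 = 29 + N)
w = 1089 (w = (31 - 1*(-68))²/9 = (31 + 68)²/9 = (⅑)*99² = (⅑)*9801 = 1089)
(-28646 + M(62, 73))*(-49826 + w) = (-28646 + (29 + 62))*(-49826 + 1089) = (-28646 + 91)*(-48737) = -28555*(-48737) = 1391685035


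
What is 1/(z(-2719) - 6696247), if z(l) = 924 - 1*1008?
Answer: -1/6696331 ≈ -1.4934e-7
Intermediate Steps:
z(l) = -84 (z(l) = 924 - 1008 = -84)
1/(z(-2719) - 6696247) = 1/(-84 - 6696247) = 1/(-6696331) = -1/6696331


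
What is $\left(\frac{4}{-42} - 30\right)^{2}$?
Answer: $\frac{399424}{441} \approx 905.72$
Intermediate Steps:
$\left(\frac{4}{-42} - 30\right)^{2} = \left(4 \left(- \frac{1}{42}\right) - 30\right)^{2} = \left(- \frac{2}{21} - 30\right)^{2} = \left(- \frac{632}{21}\right)^{2} = \frac{399424}{441}$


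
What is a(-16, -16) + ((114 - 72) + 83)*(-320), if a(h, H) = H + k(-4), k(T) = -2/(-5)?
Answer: -200078/5 ≈ -40016.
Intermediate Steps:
k(T) = ⅖ (k(T) = -2*(-⅕) = ⅖)
a(h, H) = ⅖ + H (a(h, H) = H + ⅖ = ⅖ + H)
a(-16, -16) + ((114 - 72) + 83)*(-320) = (⅖ - 16) + ((114 - 72) + 83)*(-320) = -78/5 + (42 + 83)*(-320) = -78/5 + 125*(-320) = -78/5 - 40000 = -200078/5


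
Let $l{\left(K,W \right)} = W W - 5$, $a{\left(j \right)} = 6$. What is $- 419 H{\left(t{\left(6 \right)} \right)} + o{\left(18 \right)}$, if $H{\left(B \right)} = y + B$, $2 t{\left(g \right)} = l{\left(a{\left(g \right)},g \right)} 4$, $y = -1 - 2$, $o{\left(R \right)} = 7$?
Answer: $-24714$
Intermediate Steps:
$l{\left(K,W \right)} = -5 + W^{2}$ ($l{\left(K,W \right)} = W^{2} - 5 = -5 + W^{2}$)
$y = -3$
$t{\left(g \right)} = -10 + 2 g^{2}$ ($t{\left(g \right)} = \frac{\left(-5 + g^{2}\right) 4}{2} = \frac{-20 + 4 g^{2}}{2} = -10 + 2 g^{2}$)
$H{\left(B \right)} = -3 + B$
$- 419 H{\left(t{\left(6 \right)} \right)} + o{\left(18 \right)} = - 419 \left(-3 - \left(10 - 2 \cdot 6^{2}\right)\right) + 7 = - 419 \left(-3 + \left(-10 + 2 \cdot 36\right)\right) + 7 = - 419 \left(-3 + \left(-10 + 72\right)\right) + 7 = - 419 \left(-3 + 62\right) + 7 = \left(-419\right) 59 + 7 = -24721 + 7 = -24714$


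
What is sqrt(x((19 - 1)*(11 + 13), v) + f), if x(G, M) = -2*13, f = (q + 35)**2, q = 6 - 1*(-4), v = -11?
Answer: sqrt(1999) ≈ 44.710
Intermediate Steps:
q = 10 (q = 6 + 4 = 10)
f = 2025 (f = (10 + 35)**2 = 45**2 = 2025)
x(G, M) = -26
sqrt(x((19 - 1)*(11 + 13), v) + f) = sqrt(-26 + 2025) = sqrt(1999)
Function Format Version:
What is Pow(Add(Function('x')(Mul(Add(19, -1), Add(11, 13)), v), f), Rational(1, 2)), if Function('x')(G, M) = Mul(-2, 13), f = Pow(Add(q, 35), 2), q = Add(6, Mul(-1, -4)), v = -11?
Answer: Pow(1999, Rational(1, 2)) ≈ 44.710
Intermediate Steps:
q = 10 (q = Add(6, 4) = 10)
f = 2025 (f = Pow(Add(10, 35), 2) = Pow(45, 2) = 2025)
Function('x')(G, M) = -26
Pow(Add(Function('x')(Mul(Add(19, -1), Add(11, 13)), v), f), Rational(1, 2)) = Pow(Add(-26, 2025), Rational(1, 2)) = Pow(1999, Rational(1, 2))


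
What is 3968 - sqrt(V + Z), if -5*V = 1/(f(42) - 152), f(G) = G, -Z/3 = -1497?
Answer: 3968 - sqrt(54341122)/110 ≈ 3901.0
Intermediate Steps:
Z = 4491 (Z = -3*(-1497) = 4491)
V = 1/550 (V = -1/(5*(42 - 152)) = -1/5/(-110) = -1/5*(-1/110) = 1/550 ≈ 0.0018182)
3968 - sqrt(V + Z) = 3968 - sqrt(1/550 + 4491) = 3968 - sqrt(2470051/550) = 3968 - sqrt(54341122)/110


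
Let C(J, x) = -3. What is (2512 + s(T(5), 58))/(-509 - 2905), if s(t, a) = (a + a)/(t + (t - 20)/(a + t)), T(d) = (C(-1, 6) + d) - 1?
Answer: -26831/34140 ≈ -0.78591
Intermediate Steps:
T(d) = -4 + d (T(d) = (-3 + d) - 1 = -4 + d)
s(t, a) = 2*a/(t + (-20 + t)/(a + t)) (s(t, a) = (2*a)/(t + (-20 + t)/(a + t)) = 2*a/(t + (-20 + t)/(a + t)))
(2512 + s(T(5), 58))/(-509 - 2905) = (2512 + 2*58*(58 + (-4 + 5))/(-20 + (-4 + 5) + (-4 + 5)² + 58*(-4 + 5)))/(-509 - 2905) = (2512 + 2*58*(58 + 1)/(-20 + 1 + 1² + 58*1))/(-3414) = (2512 + 2*58*59/(-20 + 1 + 1 + 58))*(-1/3414) = (2512 + 2*58*59/40)*(-1/3414) = (2512 + 2*58*(1/40)*59)*(-1/3414) = (2512 + 1711/10)*(-1/3414) = (26831/10)*(-1/3414) = -26831/34140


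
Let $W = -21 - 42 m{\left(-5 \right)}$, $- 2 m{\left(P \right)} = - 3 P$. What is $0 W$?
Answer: $0$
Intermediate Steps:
$m{\left(P \right)} = \frac{3 P}{2}$ ($m{\left(P \right)} = - \frac{\left(-3\right) P}{2} = \frac{3 P}{2}$)
$W = 294$ ($W = -21 - 42 \cdot \frac{3}{2} \left(-5\right) = -21 - -315 = -21 + 315 = 294$)
$0 W = 0 \cdot 294 = 0$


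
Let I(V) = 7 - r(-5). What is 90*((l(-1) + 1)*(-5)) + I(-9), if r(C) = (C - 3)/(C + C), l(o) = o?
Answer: 31/5 ≈ 6.2000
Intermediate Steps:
r(C) = (-3 + C)/(2*C) (r(C) = (-3 + C)/((2*C)) = (-3 + C)*(1/(2*C)) = (-3 + C)/(2*C))
I(V) = 31/5 (I(V) = 7 - (-3 - 5)/(2*(-5)) = 7 - (-1)*(-8)/(2*5) = 7 - 1*⅘ = 7 - ⅘ = 31/5)
90*((l(-1) + 1)*(-5)) + I(-9) = 90*((-1 + 1)*(-5)) + 31/5 = 90*(0*(-5)) + 31/5 = 90*0 + 31/5 = 0 + 31/5 = 31/5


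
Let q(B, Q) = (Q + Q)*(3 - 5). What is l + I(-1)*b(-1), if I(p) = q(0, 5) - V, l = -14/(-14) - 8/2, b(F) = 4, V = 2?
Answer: -91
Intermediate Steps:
q(B, Q) = -4*Q (q(B, Q) = (2*Q)*(-2) = -4*Q)
l = -3 (l = -14*(-1/14) - 8*½ = 1 - 4 = -3)
I(p) = -22 (I(p) = -4*5 - 1*2 = -20 - 2 = -22)
l + I(-1)*b(-1) = -3 - 22*4 = -3 - 88 = -91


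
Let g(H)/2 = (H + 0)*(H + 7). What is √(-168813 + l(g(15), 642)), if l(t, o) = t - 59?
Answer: 2*I*√42053 ≈ 410.14*I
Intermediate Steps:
g(H) = 2*H*(7 + H) (g(H) = 2*((H + 0)*(H + 7)) = 2*(H*(7 + H)) = 2*H*(7 + H))
l(t, o) = -59 + t
√(-168813 + l(g(15), 642)) = √(-168813 + (-59 + 2*15*(7 + 15))) = √(-168813 + (-59 + 2*15*22)) = √(-168813 + (-59 + 660)) = √(-168813 + 601) = √(-168212) = 2*I*√42053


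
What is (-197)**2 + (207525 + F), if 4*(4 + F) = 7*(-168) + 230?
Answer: 492187/2 ≈ 2.4609e+5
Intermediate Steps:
F = -481/2 (F = -4 + (7*(-168) + 230)/4 = -4 + (-1176 + 230)/4 = -4 + (1/4)*(-946) = -4 - 473/2 = -481/2 ≈ -240.50)
(-197)**2 + (207525 + F) = (-197)**2 + (207525 - 481/2) = 38809 + 414569/2 = 492187/2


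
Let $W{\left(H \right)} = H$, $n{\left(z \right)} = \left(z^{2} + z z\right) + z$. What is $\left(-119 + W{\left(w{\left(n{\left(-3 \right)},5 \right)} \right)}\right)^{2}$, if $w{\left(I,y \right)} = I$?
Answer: $10816$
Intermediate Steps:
$n{\left(z \right)} = z + 2 z^{2}$ ($n{\left(z \right)} = \left(z^{2} + z^{2}\right) + z = 2 z^{2} + z = z + 2 z^{2}$)
$\left(-119 + W{\left(w{\left(n{\left(-3 \right)},5 \right)} \right)}\right)^{2} = \left(-119 - 3 \left(1 + 2 \left(-3\right)\right)\right)^{2} = \left(-119 - 3 \left(1 - 6\right)\right)^{2} = \left(-119 - -15\right)^{2} = \left(-119 + 15\right)^{2} = \left(-104\right)^{2} = 10816$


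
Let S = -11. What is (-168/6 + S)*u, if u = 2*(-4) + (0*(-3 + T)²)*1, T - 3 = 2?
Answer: 312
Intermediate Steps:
T = 5 (T = 3 + 2 = 5)
u = -8 (u = 2*(-4) + (0*(-3 + 5)²)*1 = -8 + (0*2²)*1 = -8 + (0*4)*1 = -8 + 0*1 = -8 + 0 = -8)
(-168/6 + S)*u = (-168/6 - 11)*(-8) = (-12*7/3 - 11)*(-8) = (-28 - 11)*(-8) = -39*(-8) = 312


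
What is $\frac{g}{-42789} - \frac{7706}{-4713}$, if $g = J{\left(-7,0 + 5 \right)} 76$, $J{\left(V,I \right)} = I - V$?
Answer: $\frac{108477926}{67221519} \approx 1.6137$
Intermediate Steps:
$g = 912$ ($g = \left(\left(0 + 5\right) - -7\right) 76 = \left(5 + 7\right) 76 = 12 \cdot 76 = 912$)
$\frac{g}{-42789} - \frac{7706}{-4713} = \frac{912}{-42789} - \frac{7706}{-4713} = 912 \left(- \frac{1}{42789}\right) - - \frac{7706}{4713} = - \frac{304}{14263} + \frac{7706}{4713} = \frac{108477926}{67221519}$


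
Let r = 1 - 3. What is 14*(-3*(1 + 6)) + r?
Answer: -296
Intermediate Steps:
r = -2
14*(-3*(1 + 6)) + r = 14*(-3*(1 + 6)) - 2 = 14*(-3*7) - 2 = 14*(-21) - 2 = -294 - 2 = -296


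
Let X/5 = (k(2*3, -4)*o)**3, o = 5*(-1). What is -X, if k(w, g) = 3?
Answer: 16875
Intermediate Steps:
o = -5
X = -16875 (X = 5*(3*(-5))**3 = 5*(-15)**3 = 5*(-3375) = -16875)
-X = -1*(-16875) = 16875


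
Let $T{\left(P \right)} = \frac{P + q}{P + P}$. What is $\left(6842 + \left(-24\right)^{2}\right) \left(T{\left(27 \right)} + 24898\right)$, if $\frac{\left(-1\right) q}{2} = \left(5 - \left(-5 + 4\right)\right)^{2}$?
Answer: $\frac{554061547}{3} \approx 1.8469 \cdot 10^{8}$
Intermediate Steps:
$q = -72$ ($q = - 2 \left(5 - \left(-5 + 4\right)\right)^{2} = - 2 \left(5 - -1\right)^{2} = - 2 \left(5 + 1\right)^{2} = - 2 \cdot 6^{2} = \left(-2\right) 36 = -72$)
$T{\left(P \right)} = \frac{-72 + P}{2 P}$ ($T{\left(P \right)} = \frac{P - 72}{P + P} = \frac{-72 + P}{2 P}$)
$\left(6842 + \left(-24\right)^{2}\right) \left(T{\left(27 \right)} + 24898\right) = \left(6842 + \left(-24\right)^{2}\right) \left(\frac{-72 + 27}{2 \cdot 27} + 24898\right) = \left(6842 + 576\right) \left(\frac{1}{2} \cdot \frac{1}{27} \left(-45\right) + 24898\right) = 7418 \left(- \frac{5}{6} + 24898\right) = 7418 \cdot \frac{149383}{6} = \frac{554061547}{3}$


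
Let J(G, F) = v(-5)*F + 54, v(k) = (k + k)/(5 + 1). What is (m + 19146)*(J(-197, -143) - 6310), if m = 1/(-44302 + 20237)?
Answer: -8317892471917/72195 ≈ -1.1521e+8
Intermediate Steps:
v(k) = k/3 (v(k) = (2*k)/6 = (2*k)*(1/6) = k/3)
J(G, F) = 54 - 5*F/3 (J(G, F) = ((1/3)*(-5))*F + 54 = -5*F/3 + 54 = 54 - 5*F/3)
m = -1/24065 (m = 1/(-24065) = -1/24065 ≈ -4.1554e-5)
(m + 19146)*(J(-197, -143) - 6310) = (-1/24065 + 19146)*((54 - 5/3*(-143)) - 6310) = 460748489*((54 + 715/3) - 6310)/24065 = 460748489*(877/3 - 6310)/24065 = (460748489/24065)*(-18053/3) = -8317892471917/72195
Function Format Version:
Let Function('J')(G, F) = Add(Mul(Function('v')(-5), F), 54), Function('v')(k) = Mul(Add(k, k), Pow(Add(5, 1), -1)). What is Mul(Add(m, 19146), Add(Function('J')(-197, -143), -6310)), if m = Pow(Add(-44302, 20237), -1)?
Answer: Rational(-8317892471917, 72195) ≈ -1.1521e+8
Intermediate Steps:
Function('v')(k) = Mul(Rational(1, 3), k) (Function('v')(k) = Mul(Mul(2, k), Pow(6, -1)) = Mul(Mul(2, k), Rational(1, 6)) = Mul(Rational(1, 3), k))
Function('J')(G, F) = Add(54, Mul(Rational(-5, 3), F)) (Function('J')(G, F) = Add(Mul(Mul(Rational(1, 3), -5), F), 54) = Add(Mul(Rational(-5, 3), F), 54) = Add(54, Mul(Rational(-5, 3), F)))
m = Rational(-1, 24065) (m = Pow(-24065, -1) = Rational(-1, 24065) ≈ -4.1554e-5)
Mul(Add(m, 19146), Add(Function('J')(-197, -143), -6310)) = Mul(Add(Rational(-1, 24065), 19146), Add(Add(54, Mul(Rational(-5, 3), -143)), -6310)) = Mul(Rational(460748489, 24065), Add(Add(54, Rational(715, 3)), -6310)) = Mul(Rational(460748489, 24065), Add(Rational(877, 3), -6310)) = Mul(Rational(460748489, 24065), Rational(-18053, 3)) = Rational(-8317892471917, 72195)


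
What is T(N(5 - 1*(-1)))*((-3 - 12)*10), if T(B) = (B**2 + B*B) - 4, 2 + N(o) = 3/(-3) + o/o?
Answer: -600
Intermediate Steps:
N(o) = -2 (N(o) = -2 + (3/(-3) + o/o) = -2 + (3*(-1/3) + 1) = -2 + (-1 + 1) = -2 + 0 = -2)
T(B) = -4 + 2*B**2 (T(B) = (B**2 + B**2) - 4 = 2*B**2 - 4 = -4 + 2*B**2)
T(N(5 - 1*(-1)))*((-3 - 12)*10) = (-4 + 2*(-2)**2)*((-3 - 12)*10) = (-4 + 2*4)*(-15*10) = (-4 + 8)*(-150) = 4*(-150) = -600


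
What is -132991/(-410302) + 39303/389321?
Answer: 67902288617/159739184942 ≈ 0.42508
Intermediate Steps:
-132991/(-410302) + 39303/389321 = -132991*(-1/410302) + 39303*(1/389321) = 132991/410302 + 39303/389321 = 67902288617/159739184942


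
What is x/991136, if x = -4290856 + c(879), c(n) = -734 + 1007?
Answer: -91289/21088 ≈ -4.3290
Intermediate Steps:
c(n) = 273
x = -4290583 (x = -4290856 + 273 = -4290583)
x/991136 = -4290583/991136 = -4290583*1/991136 = -91289/21088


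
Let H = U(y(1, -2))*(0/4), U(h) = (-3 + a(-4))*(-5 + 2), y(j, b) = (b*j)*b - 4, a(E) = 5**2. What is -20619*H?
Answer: 0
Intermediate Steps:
a(E) = 25
y(j, b) = -4 + j*b**2 (y(j, b) = j*b**2 - 4 = -4 + j*b**2)
U(h) = -66 (U(h) = (-3 + 25)*(-5 + 2) = 22*(-3) = -66)
H = 0 (H = -0/4 = -66*0 = 0)
-20619*H = -20619*0 = 0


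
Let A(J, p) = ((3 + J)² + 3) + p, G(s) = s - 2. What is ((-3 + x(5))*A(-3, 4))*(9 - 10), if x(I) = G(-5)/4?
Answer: 133/4 ≈ 33.250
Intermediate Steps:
G(s) = -2 + s
x(I) = -7/4 (x(I) = (-2 - 5)/4 = -7*¼ = -7/4)
A(J, p) = 3 + p + (3 + J)² (A(J, p) = (3 + (3 + J)²) + p = 3 + p + (3 + J)²)
((-3 + x(5))*A(-3, 4))*(9 - 10) = ((-3 - 7/4)*(3 + 4 + (3 - 3)²))*(9 - 10) = -19*(3 + 4 + 0²)/4*(-1) = -19*(3 + 4 + 0)/4*(-1) = -19/4*7*(-1) = -133/4*(-1) = 133/4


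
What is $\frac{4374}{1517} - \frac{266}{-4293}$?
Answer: $\frac{19181104}{6512481} \approx 2.9453$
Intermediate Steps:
$\frac{4374}{1517} - \frac{266}{-4293} = 4374 \cdot \frac{1}{1517} - - \frac{266}{4293} = \frac{4374}{1517} + \frac{266}{4293} = \frac{19181104}{6512481}$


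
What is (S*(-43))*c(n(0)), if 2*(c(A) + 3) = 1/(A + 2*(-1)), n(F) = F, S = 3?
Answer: 1677/4 ≈ 419.25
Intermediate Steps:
c(A) = -3 + 1/(2*(-2 + A)) (c(A) = -3 + 1/(2*(A + 2*(-1))) = -3 + 1/(2*(A - 2)) = -3 + 1/(2*(-2 + A)))
(S*(-43))*c(n(0)) = (3*(-43))*((13 - 6*0)/(2*(-2 + 0))) = -129*(13 + 0)/(2*(-2)) = -129*(-1)*13/(2*2) = -129*(-13/4) = 1677/4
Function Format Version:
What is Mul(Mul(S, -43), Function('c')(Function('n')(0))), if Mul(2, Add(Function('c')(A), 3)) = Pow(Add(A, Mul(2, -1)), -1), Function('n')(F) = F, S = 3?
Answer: Rational(1677, 4) ≈ 419.25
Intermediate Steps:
Function('c')(A) = Add(-3, Mul(Rational(1, 2), Pow(Add(-2, A), -1))) (Function('c')(A) = Add(-3, Mul(Rational(1, 2), Pow(Add(A, Mul(2, -1)), -1))) = Add(-3, Mul(Rational(1, 2), Pow(Add(A, -2), -1))) = Add(-3, Mul(Rational(1, 2), Pow(Add(-2, A), -1))))
Mul(Mul(S, -43), Function('c')(Function('n')(0))) = Mul(Mul(3, -43), Mul(Rational(1, 2), Pow(Add(-2, 0), -1), Add(13, Mul(-6, 0)))) = Mul(-129, Mul(Rational(1, 2), Pow(-2, -1), Add(13, 0))) = Mul(-129, Mul(Rational(1, 2), Rational(-1, 2), 13)) = Mul(-129, Rational(-13, 4)) = Rational(1677, 4)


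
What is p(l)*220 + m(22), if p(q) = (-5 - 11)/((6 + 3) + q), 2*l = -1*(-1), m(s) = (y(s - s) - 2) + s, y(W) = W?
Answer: -6660/19 ≈ -350.53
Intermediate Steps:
m(s) = -2 + s (m(s) = ((s - s) - 2) + s = (0 - 2) + s = -2 + s)
l = 1/2 (l = (-1*(-1))/2 = (1/2)*1 = 1/2 ≈ 0.50000)
p(q) = -16/(9 + q)
p(l)*220 + m(22) = -16/(9 + 1/2)*220 + (-2 + 22) = -16/19/2*220 + 20 = -16*2/19*220 + 20 = -32/19*220 + 20 = -7040/19 + 20 = -6660/19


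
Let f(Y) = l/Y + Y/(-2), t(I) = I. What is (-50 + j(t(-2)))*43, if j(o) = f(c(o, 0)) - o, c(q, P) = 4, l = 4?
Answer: -2107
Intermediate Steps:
f(Y) = 4/Y - Y/2 (f(Y) = 4/Y + Y/(-2) = 4/Y + Y*(-1/2) = 4/Y - Y/2)
j(o) = -1 - o (j(o) = (4/4 - 1/2*4) - o = (4*(1/4) - 2) - o = (1 - 2) - o = -1 - o)
(-50 + j(t(-2)))*43 = (-50 + (-1 - 1*(-2)))*43 = (-50 + (-1 + 2))*43 = (-50 + 1)*43 = -49*43 = -2107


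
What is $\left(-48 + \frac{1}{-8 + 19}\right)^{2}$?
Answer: $\frac{277729}{121} \approx 2295.3$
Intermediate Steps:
$\left(-48 + \frac{1}{-8 + 19}\right)^{2} = \left(-48 + \frac{1}{11}\right)^{2} = \left(- \frac{527}{11}\right)^{2} = \frac{277729}{121}$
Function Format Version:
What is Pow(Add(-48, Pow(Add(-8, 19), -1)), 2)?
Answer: Rational(277729, 121) ≈ 2295.3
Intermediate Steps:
Pow(Add(-48, Pow(Add(-8, 19), -1)), 2) = Pow(Add(-48, Pow(11, -1)), 2) = Pow(Add(-48, Rational(1, 11)), 2) = Pow(Rational(-527, 11), 2) = Rational(277729, 121)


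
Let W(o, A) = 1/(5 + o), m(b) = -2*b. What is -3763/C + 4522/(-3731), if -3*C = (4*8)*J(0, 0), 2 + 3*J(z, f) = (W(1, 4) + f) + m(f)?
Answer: -54267029/93808 ≈ -578.49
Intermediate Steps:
J(z, f) = -11/18 - f/3 (J(z, f) = -⅔ + ((1/(5 + 1) + f) - 2*f)/3 = -⅔ + ((1/6 + f) - 2*f)/3 = -⅔ + ((⅙ + f) - 2*f)/3 = -⅔ + (⅙ - f)/3 = -⅔ + (1/18 - f/3) = -11/18 - f/3)
C = 176/27 (C = -4*8*(-11/18 - ⅓*0)/3 = -32*(-11/18 + 0)/3 = -32*(-11)/(3*18) = -⅓*(-176/9) = 176/27 ≈ 6.5185)
-3763/C + 4522/(-3731) = -3763/176/27 + 4522/(-3731) = -3763*27/176 + 4522*(-1/3731) = -101601/176 - 646/533 = -54267029/93808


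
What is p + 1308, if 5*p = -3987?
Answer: 2553/5 ≈ 510.60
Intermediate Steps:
p = -3987/5 (p = (⅕)*(-3987) = -3987/5 ≈ -797.40)
p + 1308 = -3987/5 + 1308 = 2553/5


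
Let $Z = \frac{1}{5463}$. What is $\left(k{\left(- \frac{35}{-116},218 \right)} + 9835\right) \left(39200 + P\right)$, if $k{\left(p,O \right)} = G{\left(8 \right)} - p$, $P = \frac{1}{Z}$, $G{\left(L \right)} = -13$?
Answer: $\frac{50885315171}{116} \approx 4.3867 \cdot 10^{8}$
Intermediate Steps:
$Z = \frac{1}{5463} \approx 0.00018305$
$P = 5463$ ($P = \frac{1}{\frac{1}{5463}} = 5463$)
$k{\left(p,O \right)} = -13 - p$
$\left(k{\left(- \frac{35}{-116},218 \right)} + 9835\right) \left(39200 + P\right) = \left(\left(-13 - - \frac{35}{-116}\right) + 9835\right) \left(39200 + 5463\right) = \left(\left(-13 - \left(-35\right) \left(- \frac{1}{116}\right)\right) + 9835\right) 44663 = \left(\left(-13 - \frac{35}{116}\right) + 9835\right) 44663 = \left(- \frac{1543}{116} + 9835\right) 44663 = \frac{1139317}{116} \cdot 44663 = \frac{50885315171}{116}$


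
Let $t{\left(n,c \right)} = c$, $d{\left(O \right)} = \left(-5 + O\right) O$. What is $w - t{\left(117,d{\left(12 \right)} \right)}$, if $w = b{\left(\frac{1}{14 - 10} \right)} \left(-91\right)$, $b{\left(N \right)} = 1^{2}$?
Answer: $-175$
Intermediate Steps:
$d{\left(O \right)} = O \left(-5 + O\right)$
$b{\left(N \right)} = 1$
$w = -91$ ($w = 1 \left(-91\right) = -91$)
$w - t{\left(117,d{\left(12 \right)} \right)} = -91 - 12 \left(-5 + 12\right) = -91 - 12 \cdot 7 = -91 - 84 = -175$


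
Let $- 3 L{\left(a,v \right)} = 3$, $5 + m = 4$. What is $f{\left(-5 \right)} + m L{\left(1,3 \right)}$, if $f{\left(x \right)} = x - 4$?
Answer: $-8$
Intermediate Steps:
$m = -1$ ($m = -5 + 4 = -1$)
$L{\left(a,v \right)} = -1$ ($L{\left(a,v \right)} = \left(- \frac{1}{3}\right) 3 = -1$)
$f{\left(x \right)} = -4 + x$
$f{\left(-5 \right)} + m L{\left(1,3 \right)} = \left(-4 - 5\right) - -1 = -9 + 1 = -8$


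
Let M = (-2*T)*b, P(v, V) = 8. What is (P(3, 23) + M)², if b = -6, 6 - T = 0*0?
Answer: 6400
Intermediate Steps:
T = 6 (T = 6 - 0*0 = 6 - 1*0 = 6 + 0 = 6)
M = 72 (M = -2*6*(-6) = -12*(-6) = 72)
(P(3, 23) + M)² = (8 + 72)² = 80² = 6400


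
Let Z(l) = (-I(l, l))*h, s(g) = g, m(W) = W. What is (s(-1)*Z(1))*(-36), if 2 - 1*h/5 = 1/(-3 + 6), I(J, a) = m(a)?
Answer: -300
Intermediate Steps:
I(J, a) = a
h = 25/3 (h = 10 - 5/(-3 + 6) = 10 - 5/3 = 25/3 ≈ 8.3333)
Z(l) = -25*l/3 (Z(l) = -l*(25/3) = -25*l/3)
(s(-1)*Z(1))*(-36) = -(-25)/3*(-36) = -1*(-25/3)*(-36) = (25/3)*(-36) = -300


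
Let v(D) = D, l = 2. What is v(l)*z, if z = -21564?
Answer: -43128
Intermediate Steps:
v(l)*z = 2*(-21564) = -43128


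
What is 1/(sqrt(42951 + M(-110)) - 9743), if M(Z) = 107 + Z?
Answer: -9743/94883101 - 6*sqrt(1193)/94883101 ≈ -0.00010487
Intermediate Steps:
1/(sqrt(42951 + M(-110)) - 9743) = 1/(sqrt(42951 + (107 - 110)) - 9743) = 1/(sqrt(42951 - 3) - 9743) = 1/(sqrt(42948) - 9743) = 1/(6*sqrt(1193) - 9743) = 1/(-9743 + 6*sqrt(1193))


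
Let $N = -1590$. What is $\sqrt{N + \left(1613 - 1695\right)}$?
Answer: $2 i \sqrt{418} \approx 40.89 i$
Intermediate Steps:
$\sqrt{N + \left(1613 - 1695\right)} = \sqrt{-1590 + \left(1613 - 1695\right)} = \sqrt{-1590 - 82} = \sqrt{-1672} = 2 i \sqrt{418}$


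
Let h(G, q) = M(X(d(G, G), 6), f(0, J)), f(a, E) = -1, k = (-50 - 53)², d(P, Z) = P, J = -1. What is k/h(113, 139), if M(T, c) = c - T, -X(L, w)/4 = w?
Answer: 10609/23 ≈ 461.26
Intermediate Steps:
k = 10609 (k = (-103)² = 10609)
X(L, w) = -4*w
h(G, q) = 23 (h(G, q) = -1 - (-4)*6 = -1 - 1*(-24) = -1 + 24 = 23)
k/h(113, 139) = 10609/23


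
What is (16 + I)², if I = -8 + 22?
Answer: 900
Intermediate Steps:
I = 14
(16 + I)² = (16 + 14)² = 30² = 900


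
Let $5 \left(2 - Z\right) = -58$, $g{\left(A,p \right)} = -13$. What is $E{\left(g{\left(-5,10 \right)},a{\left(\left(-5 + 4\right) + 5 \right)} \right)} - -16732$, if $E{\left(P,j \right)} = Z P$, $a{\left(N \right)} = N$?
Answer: $\frac{82776}{5} \approx 16555.0$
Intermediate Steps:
$Z = \frac{68}{5}$ ($Z = 2 - - \frac{58}{5} = 2 + \frac{58}{5} = \frac{68}{5} \approx 13.6$)
$E{\left(P,j \right)} = \frac{68 P}{5}$
$E{\left(g{\left(-5,10 \right)},a{\left(\left(-5 + 4\right) + 5 \right)} \right)} - -16732 = \frac{68}{5} \left(-13\right) - -16732 = - \frac{884}{5} + 16732 = \frac{82776}{5}$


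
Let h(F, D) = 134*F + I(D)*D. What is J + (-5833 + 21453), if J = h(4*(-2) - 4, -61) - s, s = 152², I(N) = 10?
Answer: -9702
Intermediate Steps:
s = 23104
h(F, D) = 10*D + 134*F (h(F, D) = 134*F + 10*D = 10*D + 134*F)
J = -25322 (J = (10*(-61) + 134*(4*(-2) - 4)) - 1*23104 = (-610 + 134*(-8 - 4)) - 23104 = (-610 + 134*(-12)) - 23104 = (-610 - 1608) - 23104 = -2218 - 23104 = -25322)
J + (-5833 + 21453) = -25322 + (-5833 + 21453) = -25322 + 15620 = -9702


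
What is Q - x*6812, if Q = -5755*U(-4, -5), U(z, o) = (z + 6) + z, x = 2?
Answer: -2114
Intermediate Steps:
U(z, o) = 6 + 2*z (U(z, o) = (6 + z) + z = 6 + 2*z)
Q = 11510 (Q = -5755*(6 + 2*(-4)) = -5755*(6 - 8) = -5755*(-2) = 11510)
Q - x*6812 = 11510 - 2*6812 = 11510 - 1*13624 = 11510 - 13624 = -2114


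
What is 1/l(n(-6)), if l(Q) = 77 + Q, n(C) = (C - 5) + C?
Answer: 1/60 ≈ 0.016667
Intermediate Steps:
n(C) = -5 + 2*C (n(C) = (-5 + C) + C = -5 + 2*C)
1/l(n(-6)) = 1/(77 + (-5 + 2*(-6))) = 1/(77 + (-5 - 12)) = 1/(77 - 17) = 1/60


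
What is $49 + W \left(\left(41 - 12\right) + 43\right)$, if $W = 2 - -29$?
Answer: $2281$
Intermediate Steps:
$W = 31$ ($W = 2 + 29 = 31$)
$49 + W \left(\left(41 - 12\right) + 43\right) = 49 + 31 \left(\left(41 - 12\right) + 43\right) = 49 + 31 \left(29 + 43\right) = 49 + 31 \cdot 72 = 49 + 2232 = 2281$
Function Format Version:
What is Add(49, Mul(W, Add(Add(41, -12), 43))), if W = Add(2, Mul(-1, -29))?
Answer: 2281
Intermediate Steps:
W = 31 (W = Add(2, 29) = 31)
Add(49, Mul(W, Add(Add(41, -12), 43))) = Add(49, Mul(31, Add(Add(41, -12), 43))) = Add(49, Mul(31, Add(29, 43))) = Add(49, Mul(31, 72)) = Add(49, 2232) = 2281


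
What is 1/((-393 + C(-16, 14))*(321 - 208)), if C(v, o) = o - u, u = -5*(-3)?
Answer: -1/44522 ≈ -2.2461e-5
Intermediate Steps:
u = 15
C(v, o) = -15 + o (C(v, o) = o - 1*15 = o - 15 = -15 + o)
1/((-393 + C(-16, 14))*(321 - 208)) = 1/((-393 + (-15 + 14))*(321 - 208)) = 1/((-393 - 1)*113) = 1/(-394*113) = 1/(-44522) = -1/44522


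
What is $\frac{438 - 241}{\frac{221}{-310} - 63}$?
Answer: $- \frac{61070}{19751} \approx -3.092$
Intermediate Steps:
$\frac{438 - 241}{\frac{221}{-310} - 63} = \frac{197}{221 \left(- \frac{1}{310}\right) - 63} = \frac{197}{- \frac{221}{310} - 63} = \frac{197}{- \frac{19751}{310}} = 197 \left(- \frac{310}{19751}\right) = - \frac{61070}{19751}$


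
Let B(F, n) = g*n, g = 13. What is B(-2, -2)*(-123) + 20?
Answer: 3218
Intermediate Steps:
B(F, n) = 13*n
B(-2, -2)*(-123) + 20 = (13*(-2))*(-123) + 20 = -26*(-123) + 20 = 3198 + 20 = 3218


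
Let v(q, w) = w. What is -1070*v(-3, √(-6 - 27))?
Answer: -1070*I*√33 ≈ -6146.7*I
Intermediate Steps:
-1070*v(-3, √(-6 - 27)) = -1070*√(-6 - 27) = -1070*I*√33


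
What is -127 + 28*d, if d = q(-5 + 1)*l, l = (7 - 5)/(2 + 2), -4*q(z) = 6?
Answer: -148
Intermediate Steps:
q(z) = -3/2 (q(z) = -¼*6 = -3/2)
l = ½ (l = 2/4 = 2*(¼) = ½ ≈ 0.50000)
d = -¾ (d = -3/2*½ = -¾ ≈ -0.75000)
-127 + 28*d = -127 + 28*(-¾) = -127 - 21 = -148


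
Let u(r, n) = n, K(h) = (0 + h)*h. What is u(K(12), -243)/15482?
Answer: -243/15482 ≈ -0.015696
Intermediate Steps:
K(h) = h² (K(h) = h*h = h²)
u(K(12), -243)/15482 = -243/15482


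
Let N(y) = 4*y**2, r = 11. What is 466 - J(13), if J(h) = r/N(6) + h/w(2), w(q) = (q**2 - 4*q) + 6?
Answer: 66157/144 ≈ 459.42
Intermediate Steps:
w(q) = 6 + q**2 - 4*q
J(h) = 11/144 + h/2 (J(h) = 11/((4*6**2)) + h/(6 + 2**2 - 4*2) = 11/((4*36)) + h/(6 + 4 - 8) = 11/144 + h/2)
466 - J(13) = 466 - (11/144 + (1/2)*13) = 466 - (11/144 + 13/2) = 466 - 1*947/144 = 466 - 947/144 = 66157/144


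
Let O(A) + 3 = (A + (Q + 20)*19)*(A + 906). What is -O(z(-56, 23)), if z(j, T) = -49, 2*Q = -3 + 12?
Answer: -713875/2 ≈ -3.5694e+5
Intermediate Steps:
Q = 9/2 (Q = (-3 + 12)/2 = (½)*9 = 9/2 ≈ 4.5000)
O(A) = -3 + (906 + A)*(931/2 + A) (O(A) = -3 + (A + (9/2 + 20)*19)*(A + 906) = -3 + (A + (49/2)*19)*(906 + A) = -3 + (A + 931/2)*(906 + A) = -3 + (931/2 + A)*(906 + A) = -3 + (906 + A)*(931/2 + A))
-O(z(-56, 23)) = -(421740 + (-49)² + (2743/2)*(-49)) = -(421740 + 2401 - 134407/2) = -1*713875/2 = -713875/2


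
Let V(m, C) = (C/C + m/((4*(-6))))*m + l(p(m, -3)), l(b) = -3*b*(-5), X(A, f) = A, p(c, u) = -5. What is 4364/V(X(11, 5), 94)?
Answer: -104736/1657 ≈ -63.208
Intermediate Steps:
l(b) = 15*b
V(m, C) = -75 + m*(1 - m/24) (V(m, C) = (C/C + m/((4*(-6))))*m + 15*(-5) = (1 + m/(-24))*m - 75 = (1 + m*(-1/24))*m - 75 = (1 - m/24)*m - 75 = m*(1 - m/24) - 75 = -75 + m*(1 - m/24))
4364/V(X(11, 5), 94) = 4364/(-75 + 11 - 1/24*11**2) = 4364/(-75 + 11 - 1/24*121) = 4364/(-75 + 11 - 121/24) = 4364/(-1657/24) = 4364*(-24/1657) = -104736/1657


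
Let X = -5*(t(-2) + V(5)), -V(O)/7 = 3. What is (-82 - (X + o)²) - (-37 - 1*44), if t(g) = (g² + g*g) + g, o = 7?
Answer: -6725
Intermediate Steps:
V(O) = -21 (V(O) = -7*3 = -21)
t(g) = g + 2*g² (t(g) = (g² + g²) + g = 2*g² + g = g + 2*g²)
X = 75 (X = -5*(-2*(1 + 2*(-2)) - 21) = -5*(-2*(1 - 4) - 21) = -5*(-2*(-3) - 21) = -5*(6 - 21) = -5*(-15) = 75)
(-82 - (X + o)²) - (-37 - 1*44) = (-82 - (75 + 7)²) - (-37 - 1*44) = (-82 - 1*82²) - (-37 - 44) = (-82 - 1*6724) - 1*(-81) = (-82 - 6724) + 81 = -6806 + 81 = -6725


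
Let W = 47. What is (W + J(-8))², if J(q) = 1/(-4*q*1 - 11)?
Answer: 976144/441 ≈ 2213.5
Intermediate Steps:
J(q) = 1/(-11 - 4*q) (J(q) = 1/(-4*q - 11) = 1/(-11 - 4*q))
(W + J(-8))² = (47 - 1/(11 + 4*(-8)))² = (47 - 1/(11 - 32))² = (47 - 1/(-21))² = (47 - 1*(-1/21))² = (47 + 1/21)² = (988/21)² = 976144/441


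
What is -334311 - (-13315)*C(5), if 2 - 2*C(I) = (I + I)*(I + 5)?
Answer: -986746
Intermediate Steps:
C(I) = 1 - I*(5 + I) (C(I) = 1 - (I + I)*(I + 5)/2 = 1 - 2*I*(5 + I)/2 = 1 - I*(5 + I))
-334311 - (-13315)*C(5) = -334311 - (-13315)*(1 - 1*5² - 5*5) = -334311 - (-13315)*(1 - 1*25 - 25) = -334311 - (-13315)*(1 - 25 - 25) = -334311 - (-13315)*(-49) = -334311 - 1*652435 = -334311 - 652435 = -986746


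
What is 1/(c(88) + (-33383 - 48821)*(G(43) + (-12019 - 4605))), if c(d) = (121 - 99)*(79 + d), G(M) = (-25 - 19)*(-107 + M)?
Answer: 1/1135076506 ≈ 8.8100e-10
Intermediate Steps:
G(M) = 4708 - 44*M (G(M) = -44*(-107 + M) = 4708 - 44*M)
c(d) = 1738 + 22*d (c(d) = 22*(79 + d) = 1738 + 22*d)
1/(c(88) + (-33383 - 48821)*(G(43) + (-12019 - 4605))) = 1/((1738 + 22*88) + (-33383 - 48821)*((4708 - 44*43) + (-12019 - 4605))) = 1/((1738 + 1936) - 82204*((4708 - 1892) - 16624)) = 1/(3674 - 82204*(2816 - 16624)) = 1/(3674 - 82204*(-13808)) = 1/(3674 + 1135072832) = 1/1135076506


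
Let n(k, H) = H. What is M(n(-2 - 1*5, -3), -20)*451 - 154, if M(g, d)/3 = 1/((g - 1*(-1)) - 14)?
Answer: -3817/16 ≈ -238.56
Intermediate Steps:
M(g, d) = 3/(-13 + g) (M(g, d) = 3/((g - 1*(-1)) - 14) = 3/((g + 1) - 14) = 3/((1 + g) - 14) = 3/(-13 + g))
M(n(-2 - 1*5, -3), -20)*451 - 154 = (3/(-13 - 3))*451 - 154 = (3/(-16))*451 - 154 = (3*(-1/16))*451 - 154 = -3/16*451 - 154 = -1353/16 - 154 = -3817/16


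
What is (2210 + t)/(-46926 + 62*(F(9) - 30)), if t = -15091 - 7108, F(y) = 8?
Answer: 19989/48290 ≈ 0.41394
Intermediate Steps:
t = -22199
(2210 + t)/(-46926 + 62*(F(9) - 30)) = (2210 - 22199)/(-46926 + 62*(8 - 30)) = -19989/(-46926 + 62*(-22)) = -19989/(-46926 - 1364) = -19989/(-48290) = -19989*(-1/48290) = 19989/48290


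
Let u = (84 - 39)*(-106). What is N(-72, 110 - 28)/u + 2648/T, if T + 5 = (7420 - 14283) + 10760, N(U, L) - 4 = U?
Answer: 1611952/2320605 ≈ 0.69463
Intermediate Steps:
N(U, L) = 4 + U
u = -4770 (u = 45*(-106) = -4770)
T = 3892 (T = -5 + ((7420 - 14283) + 10760) = -5 + (-6863 + 10760) = -5 + 3897 = 3892)
N(-72, 110 - 28)/u + 2648/T = (4 - 72)/(-4770) + 2648/3892 = -68*(-1/4770) + 2648*(1/3892) = 34/2385 + 662/973 = 1611952/2320605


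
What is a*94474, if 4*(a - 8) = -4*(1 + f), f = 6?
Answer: 94474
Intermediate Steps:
a = 1 (a = 8 + (-4*(1 + 6))/4 = 8 + (-4*7)/4 = 8 + (¼)*(-28) = 8 - 7 = 1)
a*94474 = 1*94474 = 94474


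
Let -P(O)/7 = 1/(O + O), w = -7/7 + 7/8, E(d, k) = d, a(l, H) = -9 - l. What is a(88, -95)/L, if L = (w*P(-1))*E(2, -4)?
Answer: 776/7 ≈ 110.86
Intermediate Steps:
w = -⅛ (w = -7*⅐ + 7*(⅛) = -1 + 7/8 = -⅛ ≈ -0.12500)
P(O) = -7/(2*O) (P(O) = -7/(O + O) = -7*1/(2*O) = -7/(2*O))
L = -7/8 (L = -(-7)/(16*(-1))*2 = -(-7)*(-1)/16*2 = -⅛*7/2*2 = -7/16*2 = -7/8 ≈ -0.87500)
a(88, -95)/L = (-9 - 1*88)/(-7/8) = (-9 - 88)*(-8/7) = -97*(-8/7) = 776/7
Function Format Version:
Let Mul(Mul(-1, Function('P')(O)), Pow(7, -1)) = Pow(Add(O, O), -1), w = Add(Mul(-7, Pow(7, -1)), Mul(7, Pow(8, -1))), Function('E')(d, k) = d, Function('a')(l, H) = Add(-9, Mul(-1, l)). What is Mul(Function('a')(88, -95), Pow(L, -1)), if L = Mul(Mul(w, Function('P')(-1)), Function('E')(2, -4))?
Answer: Rational(776, 7) ≈ 110.86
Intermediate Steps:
w = Rational(-1, 8) (w = Add(Mul(-7, Rational(1, 7)), Mul(7, Rational(1, 8))) = Add(-1, Rational(7, 8)) = Rational(-1, 8) ≈ -0.12500)
Function('P')(O) = Mul(Rational(-7, 2), Pow(O, -1)) (Function('P')(O) = Mul(-7, Pow(Add(O, O), -1)) = Mul(-7, Pow(Mul(2, O), -1)) = Mul(-7, Mul(Rational(1, 2), Pow(O, -1))) = Mul(Rational(-7, 2), Pow(O, -1)))
L = Rational(-7, 8) (L = Mul(Mul(Rational(-1, 8), Mul(Rational(-7, 2), Pow(-1, -1))), 2) = Mul(Mul(Rational(-1, 8), Mul(Rational(-7, 2), -1)), 2) = Mul(Mul(Rational(-1, 8), Rational(7, 2)), 2) = Mul(Rational(-7, 16), 2) = Rational(-7, 8) ≈ -0.87500)
Mul(Function('a')(88, -95), Pow(L, -1)) = Mul(Add(-9, Mul(-1, 88)), Pow(Rational(-7, 8), -1)) = Mul(Add(-9, -88), Rational(-8, 7)) = Mul(-97, Rational(-8, 7)) = Rational(776, 7)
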